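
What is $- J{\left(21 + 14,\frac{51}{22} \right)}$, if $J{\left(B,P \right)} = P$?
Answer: $- \frac{51}{22} \approx -2.3182$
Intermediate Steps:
$- J{\left(21 + 14,\frac{51}{22} \right)} = - \frac{51}{22}$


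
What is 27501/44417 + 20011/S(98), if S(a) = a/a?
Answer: 888856088/44417 ≈ 20012.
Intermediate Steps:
S(a) = 1
27501/44417 + 20011/S(98) = 27501/44417 + 20011/1 = 27501*(1/44417) + 20011*1 = 27501/44417 + 20011 = 888856088/44417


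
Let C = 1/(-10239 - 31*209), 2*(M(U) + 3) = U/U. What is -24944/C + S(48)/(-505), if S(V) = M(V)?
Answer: 84236785985/202 ≈ 4.1701e+8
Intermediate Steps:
M(U) = -5/2 (M(U) = -3 + (U/U)/2 = -3 + (1/2)*1 = -3 + 1/2 = -5/2)
S(V) = -5/2
C = -1/16718 (C = 1/(-10239 - 6479) = 1/(-16718) = -1/16718 ≈ -5.9816e-5)
-24944/C + S(48)/(-505) = -24944/(-1/16718) - 5/2/(-505) = -24944*(-16718) - 5/2*(-1/505) = 417013792 + 1/202 = 84236785985/202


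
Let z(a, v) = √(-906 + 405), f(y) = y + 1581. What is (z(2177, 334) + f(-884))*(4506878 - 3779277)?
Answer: 507137897 + 727601*I*√501 ≈ 5.0714e+8 + 1.6286e+7*I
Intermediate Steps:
f(y) = 1581 + y
z(a, v) = I*√501 (z(a, v) = √(-501) = I*√501)
(z(2177, 334) + f(-884))*(4506878 - 3779277) = (I*√501 + (1581 - 884))*(4506878 - 3779277) = (I*√501 + 697)*727601 = (697 + I*√501)*727601 = 507137897 + 727601*I*√501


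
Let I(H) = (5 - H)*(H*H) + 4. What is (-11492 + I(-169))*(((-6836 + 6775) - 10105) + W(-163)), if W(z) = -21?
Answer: -50508429562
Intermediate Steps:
I(H) = 4 + H²*(5 - H) (I(H) = (5 - H)*H² + 4 = H²*(5 - H) + 4 = 4 + H²*(5 - H))
(-11492 + I(-169))*(((-6836 + 6775) - 10105) + W(-163)) = (-11492 + (4 - 1*(-169)³ + 5*(-169)²))*(((-6836 + 6775) - 10105) - 21) = (-11492 + (4 - 1*(-4826809) + 5*28561))*((-61 - 10105) - 21) = (-11492 + (4 + 4826809 + 142805))*(-10166 - 21) = (-11492 + 4969618)*(-10187) = 4958126*(-10187) = -50508429562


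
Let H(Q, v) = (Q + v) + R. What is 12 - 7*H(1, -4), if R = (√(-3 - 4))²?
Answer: 82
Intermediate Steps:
R = -7 (R = (√(-7))² = (I*√7)² = -7)
H(Q, v) = -7 + Q + v (H(Q, v) = (Q + v) - 7 = -7 + Q + v)
12 - 7*H(1, -4) = 12 - 7*(-7 + 1 - 4) = 12 - 7*(-10) = 12 + 70 = 82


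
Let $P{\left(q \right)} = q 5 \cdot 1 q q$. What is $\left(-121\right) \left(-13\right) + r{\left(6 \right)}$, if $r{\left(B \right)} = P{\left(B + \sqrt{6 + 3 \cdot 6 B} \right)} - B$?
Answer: $12907 + 1110 \sqrt{114} \approx 24759.0$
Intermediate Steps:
$P{\left(q \right)} = 5 q^{3}$ ($P{\left(q \right)} = 5 q q q = 5 q q^{2} = 5 q^{3}$)
$r{\left(B \right)} = - B + 5 \left(B + \sqrt{6 + 18 B}\right)^{3}$ ($r{\left(B \right)} = 5 \left(B + \sqrt{6 + 3 \cdot 6 B}\right)^{3} - B = 5 \left(B + \sqrt{6 + 18 B}\right)^{3} - B = - B + 5 \left(B + \sqrt{6 + 18 B}\right)^{3}$)
$\left(-121\right) \left(-13\right) + r{\left(6 \right)} = \left(-121\right) \left(-13\right) + \left(\left(-1\right) 6 + 5 \left(6 + \sqrt{6} \sqrt{1 + 3 \cdot 6}\right)^{3}\right) = 1573 - \left(6 - 5 \left(6 + \sqrt{6} \sqrt{1 + 18}\right)^{3}\right) = 1573 - \left(6 - 5 \left(6 + \sqrt{6} \sqrt{19}\right)^{3}\right) = 1573 - \left(6 - 5 \left(6 + \sqrt{114}\right)^{3}\right) = 1567 + 5 \left(6 + \sqrt{114}\right)^{3}$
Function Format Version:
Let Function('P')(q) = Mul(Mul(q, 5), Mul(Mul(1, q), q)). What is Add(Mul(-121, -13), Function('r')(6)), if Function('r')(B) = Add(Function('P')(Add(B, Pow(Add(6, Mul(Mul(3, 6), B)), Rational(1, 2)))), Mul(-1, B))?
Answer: Add(12907, Mul(1110, Pow(114, Rational(1, 2)))) ≈ 24759.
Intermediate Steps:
Function('P')(q) = Mul(5, Pow(q, 3)) (Function('P')(q) = Mul(Mul(5, q), Mul(q, q)) = Mul(Mul(5, q), Pow(q, 2)) = Mul(5, Pow(q, 3)))
Function('r')(B) = Add(Mul(-1, B), Mul(5, Pow(Add(B, Pow(Add(6, Mul(18, B)), Rational(1, 2))), 3))) (Function('r')(B) = Add(Mul(5, Pow(Add(B, Pow(Add(6, Mul(Mul(3, 6), B)), Rational(1, 2))), 3)), Mul(-1, B)) = Add(Mul(5, Pow(Add(B, Pow(Add(6, Mul(18, B)), Rational(1, 2))), 3)), Mul(-1, B)) = Add(Mul(-1, B), Mul(5, Pow(Add(B, Pow(Add(6, Mul(18, B)), Rational(1, 2))), 3))))
Add(Mul(-121, -13), Function('r')(6)) = Add(Mul(-121, -13), Add(Mul(-1, 6), Mul(5, Pow(Add(6, Mul(Pow(6, Rational(1, 2)), Pow(Add(1, Mul(3, 6)), Rational(1, 2)))), 3)))) = Add(1573, Add(-6, Mul(5, Pow(Add(6, Mul(Pow(6, Rational(1, 2)), Pow(Add(1, 18), Rational(1, 2)))), 3)))) = Add(1573, Add(-6, Mul(5, Pow(Add(6, Mul(Pow(6, Rational(1, 2)), Pow(19, Rational(1, 2)))), 3)))) = Add(1573, Add(-6, Mul(5, Pow(Add(6, Pow(114, Rational(1, 2))), 3)))) = Add(1567, Mul(5, Pow(Add(6, Pow(114, Rational(1, 2))), 3)))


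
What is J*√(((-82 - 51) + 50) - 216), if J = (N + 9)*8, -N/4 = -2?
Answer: 136*I*√299 ≈ 2351.7*I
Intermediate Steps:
N = 8 (N = -4*(-2) = 8)
J = 136 (J = (8 + 9)*8 = 17*8 = 136)
J*√(((-82 - 51) + 50) - 216) = 136*√(((-82 - 51) + 50) - 216) = 136*√((-133 + 50) - 216) = 136*√(-83 - 216) = 136*√(-299) = 136*(I*√299) = 136*I*√299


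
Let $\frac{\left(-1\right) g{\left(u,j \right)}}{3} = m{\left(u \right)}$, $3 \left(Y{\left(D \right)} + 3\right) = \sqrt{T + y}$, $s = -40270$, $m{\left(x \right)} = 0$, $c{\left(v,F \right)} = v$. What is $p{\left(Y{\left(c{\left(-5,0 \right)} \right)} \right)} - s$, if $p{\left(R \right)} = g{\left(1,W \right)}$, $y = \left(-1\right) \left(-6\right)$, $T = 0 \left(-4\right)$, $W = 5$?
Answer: $40270$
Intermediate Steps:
$T = 0$
$y = 6$
$Y{\left(D \right)} = -3 + \frac{\sqrt{6}}{3}$ ($Y{\left(D \right)} = -3 + \frac{\sqrt{0 + 6}}{3} = -3 + \frac{\sqrt{6}}{3}$)
$g{\left(u,j \right)} = 0$ ($g{\left(u,j \right)} = \left(-3\right) 0 = 0$)
$p{\left(R \right)} = 0$
$p{\left(Y{\left(c{\left(-5,0 \right)} \right)} \right)} - s = 0 - -40270 = 0 + 40270 = 40270$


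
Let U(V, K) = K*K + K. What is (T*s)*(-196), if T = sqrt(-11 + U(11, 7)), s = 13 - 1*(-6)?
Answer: -11172*sqrt(5) ≈ -24981.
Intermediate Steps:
s = 19 (s = 13 + 6 = 19)
U(V, K) = K + K**2 (U(V, K) = K**2 + K = K + K**2)
T = 3*sqrt(5) (T = sqrt(-11 + 7*(1 + 7)) = sqrt(-11 + 7*8) = sqrt(-11 + 56) = sqrt(45) = 3*sqrt(5) ≈ 6.7082)
(T*s)*(-196) = ((3*sqrt(5))*19)*(-196) = (57*sqrt(5))*(-196) = -11172*sqrt(5)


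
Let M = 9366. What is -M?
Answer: -9366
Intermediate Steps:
-M = -1*9366 = -9366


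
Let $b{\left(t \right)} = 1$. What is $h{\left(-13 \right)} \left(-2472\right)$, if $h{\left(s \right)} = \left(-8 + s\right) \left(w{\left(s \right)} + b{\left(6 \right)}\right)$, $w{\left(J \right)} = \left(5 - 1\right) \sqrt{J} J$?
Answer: $51912 - 2699424 i \sqrt{13} \approx 51912.0 - 9.7329 \cdot 10^{6} i$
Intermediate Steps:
$w{\left(J \right)} = 4 J^{\frac{3}{2}}$ ($w{\left(J \right)} = 4 \sqrt{J} J = 4 J^{\frac{3}{2}}$)
$h{\left(s \right)} = \left(1 + 4 s^{\frac{3}{2}}\right) \left(-8 + s\right)$ ($h{\left(s \right)} = \left(-8 + s\right) \left(4 s^{\frac{3}{2}} + 1\right) = \left(-8 + s\right) \left(1 + 4 s^{\frac{3}{2}}\right) = \left(1 + 4 s^{\frac{3}{2}}\right) \left(-8 + s\right)$)
$h{\left(-13 \right)} \left(-2472\right) = \left(-8 - 13 - 32 \left(-13\right)^{\frac{3}{2}} + 4 \left(-13\right)^{\frac{5}{2}}\right) \left(-2472\right) = \left(-8 - 13 - 32 \left(- 13 i \sqrt{13}\right) + 4 \cdot 169 i \sqrt{13}\right) \left(-2472\right) = \left(-8 - 13 + 416 i \sqrt{13} + 676 i \sqrt{13}\right) \left(-2472\right) = \left(-21 + 1092 i \sqrt{13}\right) \left(-2472\right) = 51912 - 2699424 i \sqrt{13}$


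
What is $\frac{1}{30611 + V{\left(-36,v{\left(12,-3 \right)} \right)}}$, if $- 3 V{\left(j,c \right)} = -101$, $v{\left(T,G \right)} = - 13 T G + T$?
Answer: $\frac{3}{91934} \approx 3.2632 \cdot 10^{-5}$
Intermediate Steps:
$v{\left(T,G \right)} = T - 13 G T$ ($v{\left(T,G \right)} = - 13 G T + T = T - 13 G T$)
$V{\left(j,c \right)} = \frac{101}{3}$ ($V{\left(j,c \right)} = \left(- \frac{1}{3}\right) \left(-101\right) = \frac{101}{3}$)
$\frac{1}{30611 + V{\left(-36,v{\left(12,-3 \right)} \right)}} = \frac{1}{30611 + \frac{101}{3}} = \frac{1}{\frac{91934}{3}} = \frac{3}{91934}$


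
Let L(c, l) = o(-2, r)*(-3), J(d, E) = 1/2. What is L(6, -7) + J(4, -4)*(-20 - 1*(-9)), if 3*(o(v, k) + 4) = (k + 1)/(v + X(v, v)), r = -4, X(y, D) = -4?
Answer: 6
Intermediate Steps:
o(v, k) = -4 + (1 + k)/(3*(-4 + v)) (o(v, k) = -4 + ((k + 1)/(v - 4))/3 = -4 + ((1 + k)/(-4 + v))/3 = -4 + (1 + k)/(3*(-4 + v)))
J(d, E) = ½
L(c, l) = 23/2 (L(c, l) = ((49 - 4 - 12*(-2))/(3*(-4 - 2)))*(-3) = ((⅓)*(49 - 4 + 24)/(-6))*(-3) = ((⅓)*(-⅙)*69)*(-3) = -23/6*(-3) = 23/2)
L(6, -7) + J(4, -4)*(-20 - 1*(-9)) = 23/2 + (-20 - 1*(-9))/2 = 23/2 + (-20 + 9)/2 = 23/2 + (½)*(-11) = 23/2 - 11/2 = 6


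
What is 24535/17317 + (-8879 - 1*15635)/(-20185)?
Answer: 919747913/349543645 ≈ 2.6313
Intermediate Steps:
24535/17317 + (-8879 - 1*15635)/(-20185) = 24535*(1/17317) + (-8879 - 15635)*(-1/20185) = 24535/17317 - 24514*(-1/20185) = 24535/17317 + 24514/20185 = 919747913/349543645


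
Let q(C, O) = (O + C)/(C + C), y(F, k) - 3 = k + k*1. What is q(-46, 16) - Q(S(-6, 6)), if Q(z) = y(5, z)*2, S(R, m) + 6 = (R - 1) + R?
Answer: 3235/46 ≈ 70.326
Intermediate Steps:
y(F, k) = 3 + 2*k (y(F, k) = 3 + (k + k*1) = 3 + (k + k) = 3 + 2*k)
q(C, O) = (C + O)/(2*C) (q(C, O) = (C + O)/((2*C)) = (C + O)*(1/(2*C)) = (C + O)/(2*C))
S(R, m) = -7 + 2*R (S(R, m) = -6 + ((R - 1) + R) = -6 + ((-1 + R) + R) = -6 + (-1 + 2*R) = -7 + 2*R)
Q(z) = 6 + 4*z (Q(z) = (3 + 2*z)*2 = 6 + 4*z)
q(-46, 16) - Q(S(-6, 6)) = (½)*(-46 + 16)/(-46) - (6 + 4*(-7 + 2*(-6))) = (½)*(-1/46)*(-30) - (6 + 4*(-7 - 12)) = 15/46 - (6 + 4*(-19)) = 15/46 - (6 - 76) = 15/46 - 1*(-70) = 15/46 + 70 = 3235/46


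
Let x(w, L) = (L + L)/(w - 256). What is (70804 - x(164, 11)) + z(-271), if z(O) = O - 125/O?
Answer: 879273109/12466 ≈ 70534.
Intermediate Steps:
x(w, L) = 2*L/(-256 + w) (x(w, L) = (2*L)/(-256 + w) = 2*L/(-256 + w))
z(O) = O - 125/O
(70804 - x(164, 11)) + z(-271) = (70804 - 2*11/(-256 + 164)) + (-271 - 125/(-271)) = (70804 - 2*11/(-92)) + (-271 - 125*(-1/271)) = (70804 - 2*11*(-1)/92) + (-271 + 125/271) = (70804 - 1*(-11/46)) - 73316/271 = (70804 + 11/46) - 73316/271 = 3256995/46 - 73316/271 = 879273109/12466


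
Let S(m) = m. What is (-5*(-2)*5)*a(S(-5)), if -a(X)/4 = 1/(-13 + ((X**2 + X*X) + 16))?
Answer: -200/53 ≈ -3.7736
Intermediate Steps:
a(X) = -4/(3 + 2*X**2) (a(X) = -4/(-13 + ((X**2 + X*X) + 16)) = -4/(-13 + ((X**2 + X**2) + 16)) = -4/(-13 + (2*X**2 + 16)) = -4/(-13 + (16 + 2*X**2)) = -4/(3 + 2*X**2))
(-5*(-2)*5)*a(S(-5)) = (-5*(-2)*5)*(-4/(3 + 2*(-5)**2)) = (10*5)*(-4/(3 + 2*25)) = 50*(-4/(3 + 50)) = 50*(-4/53) = -200/53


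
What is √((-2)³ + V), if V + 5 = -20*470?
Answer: I*√9413 ≈ 97.021*I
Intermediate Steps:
V = -9405 (V = -5 - 20*470 = -5 - 9400 = -9405)
√((-2)³ + V) = √((-2)³ - 9405) = √(-8 - 9405) = √(-9413) = I*√9413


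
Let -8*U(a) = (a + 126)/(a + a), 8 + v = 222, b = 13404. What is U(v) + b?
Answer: 11473739/856 ≈ 13404.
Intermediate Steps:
v = 214 (v = -8 + 222 = 214)
U(a) = -(126 + a)/(16*a) (U(a) = -(a + 126)/(8*(a + a)) = -(126 + a)/(8*(2*a)) = -(126 + a)*1/(2*a)/8 = -(126 + a)/(16*a))
U(v) + b = (1/16)*(-126 - 1*214)/214 + 13404 = (1/16)*(1/214)*(-126 - 214) + 13404 = (1/16)*(1/214)*(-340) + 13404 = -85/856 + 13404 = 11473739/856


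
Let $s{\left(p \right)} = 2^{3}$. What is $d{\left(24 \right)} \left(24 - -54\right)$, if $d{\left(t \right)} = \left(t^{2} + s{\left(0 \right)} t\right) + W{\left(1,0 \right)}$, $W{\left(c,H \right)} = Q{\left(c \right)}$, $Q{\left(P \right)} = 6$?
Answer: $60372$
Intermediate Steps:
$s{\left(p \right)} = 8$
$W{\left(c,H \right)} = 6$
$d{\left(t \right)} = 6 + t^{2} + 8 t$ ($d{\left(t \right)} = \left(t^{2} + 8 t\right) + 6 = 6 + t^{2} + 8 t$)
$d{\left(24 \right)} \left(24 - -54\right) = \left(6 + 24^{2} + 8 \cdot 24\right) \left(24 - -54\right) = \left(6 + 576 + 192\right) \left(24 + 54\right) = 774 \cdot 78 = 60372$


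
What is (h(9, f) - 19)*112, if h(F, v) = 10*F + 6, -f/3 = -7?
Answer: 8624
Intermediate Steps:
f = 21 (f = -3*(-7) = 21)
h(F, v) = 6 + 10*F
(h(9, f) - 19)*112 = ((6 + 10*9) - 19)*112 = ((6 + 90) - 19)*112 = (96 - 19)*112 = 77*112 = 8624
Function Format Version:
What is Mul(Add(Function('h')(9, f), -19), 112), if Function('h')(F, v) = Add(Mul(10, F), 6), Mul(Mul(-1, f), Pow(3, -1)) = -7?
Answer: 8624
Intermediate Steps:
f = 21 (f = Mul(-3, -7) = 21)
Function('h')(F, v) = Add(6, Mul(10, F))
Mul(Add(Function('h')(9, f), -19), 112) = Mul(Add(Add(6, Mul(10, 9)), -19), 112) = Mul(Add(Add(6, 90), -19), 112) = Mul(Add(96, -19), 112) = Mul(77, 112) = 8624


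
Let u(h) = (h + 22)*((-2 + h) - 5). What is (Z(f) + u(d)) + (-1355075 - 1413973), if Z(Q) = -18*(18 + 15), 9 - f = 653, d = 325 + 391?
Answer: -2246400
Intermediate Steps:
d = 716
f = -644 (f = 9 - 1*653 = 9 - 653 = -644)
u(h) = (-7 + h)*(22 + h) (u(h) = (22 + h)*(-7 + h) = (-7 + h)*(22 + h))
Z(Q) = -594 (Z(Q) = -18*33 = -594)
(Z(f) + u(d)) + (-1355075 - 1413973) = (-594 + (-154 + 716² + 15*716)) + (-1355075 - 1413973) = (-594 + (-154 + 512656 + 10740)) - 2769048 = (-594 + 523242) - 2769048 = 522648 - 2769048 = -2246400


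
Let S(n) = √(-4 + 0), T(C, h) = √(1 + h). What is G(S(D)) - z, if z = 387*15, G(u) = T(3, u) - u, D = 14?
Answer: -5805 + √(1 + 2*I) - 2*I ≈ -5803.7 - 1.2138*I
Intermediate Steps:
S(n) = 2*I (S(n) = √(-4) = 2*I)
G(u) = √(1 + u) - u
z = 5805
G(S(D)) - z = (√(1 + 2*I) - 2*I) - 1*5805 = (√(1 + 2*I) - 2*I) - 5805 = -5805 + √(1 + 2*I) - 2*I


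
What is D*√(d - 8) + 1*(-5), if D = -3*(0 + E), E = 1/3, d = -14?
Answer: -5 - I*√22 ≈ -5.0 - 4.6904*I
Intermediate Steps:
E = ⅓ (E = 1*(⅓) = ⅓ ≈ 0.33333)
D = -1 (D = -3*(0 + ⅓) = -3*⅓ = -1)
D*√(d - 8) + 1*(-5) = -√(-14 - 8) + 1*(-5) = -√(-22) - 5 = -I*√22 - 5 = -5 - I*√22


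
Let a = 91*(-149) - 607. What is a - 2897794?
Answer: -2911960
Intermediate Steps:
a = -14166 (a = -13559 - 607 = -14166)
a - 2897794 = -14166 - 2897794 = -2911960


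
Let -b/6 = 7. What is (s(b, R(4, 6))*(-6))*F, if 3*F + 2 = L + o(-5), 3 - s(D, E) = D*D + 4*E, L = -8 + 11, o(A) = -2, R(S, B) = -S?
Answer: -3490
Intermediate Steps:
b = -42 (b = -6*7 = -42)
L = 3
s(D, E) = 3 - D**2 - 4*E (s(D, E) = 3 - (D*D + 4*E) = 3 - (D**2 + 4*E) = 3 + (-D**2 - 4*E) = 3 - D**2 - 4*E)
F = -1/3 (F = -2/3 + (3 - 2)/3 = -2/3 + (1/3)*1 = -2/3 + 1/3 = -1/3 ≈ -0.33333)
(s(b, R(4, 6))*(-6))*F = ((3 - 1*(-42)**2 - (-4)*4)*(-6))*(-1/3) = ((3 - 1*1764 - 4*(-4))*(-6))*(-1/3) = ((3 - 1764 + 16)*(-6))*(-1/3) = -1745*(-6)*(-1/3) = 10470*(-1/3) = -3490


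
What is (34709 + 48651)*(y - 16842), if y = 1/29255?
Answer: -8214506284448/5851 ≈ -1.4039e+9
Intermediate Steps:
y = 1/29255 ≈ 3.4182e-5
(34709 + 48651)*(y - 16842) = (34709 + 48651)*(1/29255 - 16842) = 83360*(-492712709/29255) = -8214506284448/5851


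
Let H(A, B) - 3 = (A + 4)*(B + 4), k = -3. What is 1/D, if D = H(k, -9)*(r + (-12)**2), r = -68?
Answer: -1/152 ≈ -0.0065789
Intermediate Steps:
H(A, B) = 3 + (4 + A)*(4 + B) (H(A, B) = 3 + (A + 4)*(B + 4) = 3 + (4 + A)*(4 + B))
D = -152 (D = (19 + 4*(-3) + 4*(-9) - 3*(-9))*(-68 + (-12)**2) = (19 - 12 - 36 + 27)*(-68 + 144) = -2*76 = -152)
1/D = 1/(-152) = -1/152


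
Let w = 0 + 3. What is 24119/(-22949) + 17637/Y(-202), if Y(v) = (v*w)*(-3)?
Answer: 120301057/13907094 ≈ 8.6503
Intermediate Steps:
w = 3
Y(v) = -9*v (Y(v) = (v*3)*(-3) = (3*v)*(-3) = -9*v)
24119/(-22949) + 17637/Y(-202) = 24119/(-22949) + 17637/((-9*(-202))) = 24119*(-1/22949) + 17637/1818 = -24119/22949 + 17637*(1/1818) = -24119/22949 + 5879/606 = 120301057/13907094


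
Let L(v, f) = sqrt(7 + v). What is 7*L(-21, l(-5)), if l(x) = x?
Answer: 7*I*sqrt(14) ≈ 26.192*I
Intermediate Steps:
7*L(-21, l(-5)) = 7*sqrt(7 - 21) = 7*sqrt(-14) = 7*(I*sqrt(14)) = 7*I*sqrt(14)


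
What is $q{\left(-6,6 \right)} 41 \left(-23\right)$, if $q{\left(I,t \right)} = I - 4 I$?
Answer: $-16974$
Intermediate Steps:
$q{\left(I,t \right)} = - 3 I$ ($q{\left(I,t \right)} = I - 4 I = - 3 I$)
$q{\left(-6,6 \right)} 41 \left(-23\right) = \left(-3\right) \left(-6\right) 41 \left(-23\right) = 18 \cdot 41 \left(-23\right) = 738 \left(-23\right) = -16974$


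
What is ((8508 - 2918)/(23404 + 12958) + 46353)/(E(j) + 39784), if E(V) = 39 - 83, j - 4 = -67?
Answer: 210686672/180628235 ≈ 1.1664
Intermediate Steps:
j = -63 (j = 4 - 67 = -63)
E(V) = -44
((8508 - 2918)/(23404 + 12958) + 46353)/(E(j) + 39784) = ((8508 - 2918)/(23404 + 12958) + 46353)/(-44 + 39784) = (5590/36362 + 46353)/39740 = (5590*(1/36362) + 46353)*(1/39740) = (2795/18181 + 46353)*(1/39740) = (842746688/18181)*(1/39740) = 210686672/180628235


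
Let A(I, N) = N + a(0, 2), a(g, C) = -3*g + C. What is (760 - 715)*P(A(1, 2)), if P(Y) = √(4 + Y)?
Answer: 90*√2 ≈ 127.28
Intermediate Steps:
a(g, C) = C - 3*g
A(I, N) = 2 + N (A(I, N) = N + (2 - 3*0) = N + (2 + 0) = N + 2 = 2 + N)
(760 - 715)*P(A(1, 2)) = (760 - 715)*√(4 + (2 + 2)) = 45*√(4 + 4) = 45*√8 = 45*(2*√2) = 90*√2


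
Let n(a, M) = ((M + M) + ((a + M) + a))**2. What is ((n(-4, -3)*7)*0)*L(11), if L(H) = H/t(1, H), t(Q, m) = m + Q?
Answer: 0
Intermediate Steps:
t(Q, m) = Q + m
n(a, M) = (2*a + 3*M)**2 (n(a, M) = (2*M + ((M + a) + a))**2 = (2*M + (M + 2*a))**2 = (2*a + 3*M)**2)
L(H) = H/(1 + H)
((n(-4, -3)*7)*0)*L(11) = (((2*(-4) + 3*(-3))**2*7)*0)*(11/(1 + 11)) = (((-8 - 9)**2*7)*0)*(11/12) = (((-17)**2*7)*0)*(11*(1/12)) = ((289*7)*0)*(11/12) = (2023*0)*(11/12) = 0*(11/12) = 0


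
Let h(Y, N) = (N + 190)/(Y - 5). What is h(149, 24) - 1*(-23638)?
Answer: 1702043/72 ≈ 23640.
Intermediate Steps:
h(Y, N) = (190 + N)/(-5 + Y)
h(149, 24) - 1*(-23638) = (190 + 24)/(-5 + 149) - 1*(-23638) = 214/144 + 23638 = (1/144)*214 + 23638 = 107/72 + 23638 = 1702043/72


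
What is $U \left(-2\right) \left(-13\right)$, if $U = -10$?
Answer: $-260$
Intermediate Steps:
$U \left(-2\right) \left(-13\right) = \left(-10\right) \left(-2\right) \left(-13\right) = 20 \left(-13\right) = -260$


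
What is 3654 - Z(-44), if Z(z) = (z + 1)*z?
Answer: 1762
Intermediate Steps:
Z(z) = z*(1 + z) (Z(z) = (1 + z)*z = z*(1 + z))
3654 - Z(-44) = 3654 - (-44)*(1 - 44) = 3654 - (-44)*(-43) = 3654 - 1*1892 = 3654 - 1892 = 1762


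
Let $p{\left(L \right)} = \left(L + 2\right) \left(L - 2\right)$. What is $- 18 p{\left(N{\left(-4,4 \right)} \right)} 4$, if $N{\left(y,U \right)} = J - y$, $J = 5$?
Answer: $-5544$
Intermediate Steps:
$N{\left(y,U \right)} = 5 - y$
$p{\left(L \right)} = \left(-2 + L\right) \left(2 + L\right)$ ($p{\left(L \right)} = \left(2 + L\right) \left(-2 + L\right) = \left(-2 + L\right) \left(2 + L\right)$)
$- 18 p{\left(N{\left(-4,4 \right)} \right)} 4 = - 18 \left(-4 + \left(5 - -4\right)^{2}\right) 4 = - 18 \left(-4 + \left(5 + 4\right)^{2}\right) 4 = - 18 \left(-4 + 9^{2}\right) 4 = - 18 \left(-4 + 81\right) 4 = \left(-18\right) 77 \cdot 4 = \left(-1386\right) 4 = -5544$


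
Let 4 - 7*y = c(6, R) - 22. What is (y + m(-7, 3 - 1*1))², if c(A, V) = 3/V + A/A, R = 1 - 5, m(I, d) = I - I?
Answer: 10609/784 ≈ 13.532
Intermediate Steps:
m(I, d) = 0
R = -4
c(A, V) = 1 + 3/V (c(A, V) = 3/V + 1 = 1 + 3/V)
y = 103/28 (y = 4/7 - ((3 - 4)/(-4) - 22)/7 = 4/7 - (-¼*(-1) - 22)/7 = 4/7 - (¼ - 22)/7 = 4/7 - ⅐*(-87/4) = 4/7 + 87/28 = 103/28 ≈ 3.6786)
(y + m(-7, 3 - 1*1))² = (103/28 + 0)² = (103/28)² = 10609/784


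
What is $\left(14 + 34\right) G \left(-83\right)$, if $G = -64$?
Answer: $254976$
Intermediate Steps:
$\left(14 + 34\right) G \left(-83\right) = \left(14 + 34\right) \left(-64\right) \left(-83\right) = 48 \left(-64\right) \left(-83\right) = \left(-3072\right) \left(-83\right) = 254976$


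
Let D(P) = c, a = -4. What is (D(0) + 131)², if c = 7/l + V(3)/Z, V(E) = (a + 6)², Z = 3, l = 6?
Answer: 71289/4 ≈ 17822.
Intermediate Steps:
V(E) = 4 (V(E) = (-4 + 6)² = 2² = 4)
c = 5/2 (c = 7/6 + 4/3 = 5/2 ≈ 2.5000)
D(P) = 5/2
(D(0) + 131)² = (5/2 + 131)² = (267/2)² = 71289/4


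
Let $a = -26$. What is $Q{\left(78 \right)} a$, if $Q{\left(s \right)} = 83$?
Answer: $-2158$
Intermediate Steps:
$Q{\left(78 \right)} a = 83 \left(-26\right) = -2158$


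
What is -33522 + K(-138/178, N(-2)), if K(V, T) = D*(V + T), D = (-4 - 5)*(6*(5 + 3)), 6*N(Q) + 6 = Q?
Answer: -2902386/89 ≈ -32611.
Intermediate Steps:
N(Q) = -1 + Q/6
D = -432 (D = -54*8 = -9*48 = -432)
K(V, T) = -432*T - 432*V (K(V, T) = -432*(V + T) = -432*(T + V) = -432*T - 432*V)
-33522 + K(-138/178, N(-2)) = -33522 + (-432*(-1 + (⅙)*(-2)) - (-59616)/178) = -33522 + (-432*(-1 - ⅓) - (-59616)/178) = -33522 + (-432*(-4/3) - 432*(-69/89)) = -33522 + (576 + 29808/89) = -33522 + 81072/89 = -2902386/89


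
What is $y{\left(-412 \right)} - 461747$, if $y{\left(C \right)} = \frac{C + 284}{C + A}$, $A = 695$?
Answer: $- \frac{130674529}{283} \approx -4.6175 \cdot 10^{5}$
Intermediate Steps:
$y{\left(C \right)} = \frac{284 + C}{695 + C}$ ($y{\left(C \right)} = \frac{C + 284}{C + 695} = \frac{284 + C}{695 + C}$)
$y{\left(-412 \right)} - 461747 = \frac{284 - 412}{695 - 412} - 461747 = \frac{1}{283} \left(-128\right) - 461747 = - \frac{128}{283} - 461747 = - \frac{130674529}{283}$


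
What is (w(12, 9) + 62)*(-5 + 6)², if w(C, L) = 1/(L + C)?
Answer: 1303/21 ≈ 62.048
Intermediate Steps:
w(C, L) = 1/(C + L)
(w(12, 9) + 62)*(-5 + 6)² = (1/(12 + 9) + 62)*(-5 + 6)² = (1/21 + 62)*1² = (1/21 + 62)*1 = (1303/21)*1 = 1303/21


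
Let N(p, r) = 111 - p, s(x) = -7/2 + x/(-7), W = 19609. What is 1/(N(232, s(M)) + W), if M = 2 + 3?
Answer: 1/19488 ≈ 5.1314e-5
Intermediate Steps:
M = 5
s(x) = -7/2 - x/7 (s(x) = -7*½ + x*(-⅐) = -7/2 - x/7)
1/(N(232, s(M)) + W) = 1/((111 - 1*232) + 19609) = 1/((111 - 232) + 19609) = 1/(-121 + 19609) = 1/19488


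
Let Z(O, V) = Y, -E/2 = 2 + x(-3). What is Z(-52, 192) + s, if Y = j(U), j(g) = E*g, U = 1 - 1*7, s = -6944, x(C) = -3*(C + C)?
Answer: -6704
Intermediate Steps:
x(C) = -6*C
E = -40 (E = -2*(2 - 6*(-3)) = -2*(2 + 18) = -2*20 = -40)
U = -6 (U = 1 - 7 = -6)
j(g) = -40*g
Y = 240 (Y = -40*(-6) = 240)
Z(O, V) = 240
Z(-52, 192) + s = 240 - 6944 = -6704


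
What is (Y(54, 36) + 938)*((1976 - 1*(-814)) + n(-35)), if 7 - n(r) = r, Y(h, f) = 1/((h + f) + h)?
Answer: 7969307/3 ≈ 2.6564e+6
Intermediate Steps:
Y(h, f) = 1/(f + 2*h) (Y(h, f) = 1/((f + h) + h) = 1/(f + 2*h))
n(r) = 7 - r
(Y(54, 36) + 938)*((1976 - 1*(-814)) + n(-35)) = (1/(36 + 2*54) + 938)*((1976 - 1*(-814)) + (7 - 1*(-35))) = (1/(36 + 108) + 938)*((1976 + 814) + (7 + 35)) = (1/144 + 938)*(2790 + 42) = (1/144 + 938)*2832 = (135073/144)*2832 = 7969307/3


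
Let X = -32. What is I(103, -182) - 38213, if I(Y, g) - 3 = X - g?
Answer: -38060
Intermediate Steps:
I(Y, g) = -29 - g (I(Y, g) = 3 + (-32 - g) = -29 - g)
I(103, -182) - 38213 = (-29 - 1*(-182)) - 38213 = (-29 + 182) - 38213 = 153 - 38213 = -38060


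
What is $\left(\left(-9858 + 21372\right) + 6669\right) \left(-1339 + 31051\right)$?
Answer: $540253296$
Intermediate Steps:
$\left(\left(-9858 + 21372\right) + 6669\right) \left(-1339 + 31051\right) = \left(11514 + 6669\right) 29712 = 18183 \cdot 29712 = 540253296$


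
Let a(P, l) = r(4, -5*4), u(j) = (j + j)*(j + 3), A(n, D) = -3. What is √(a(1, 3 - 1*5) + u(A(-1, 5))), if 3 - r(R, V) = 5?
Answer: I*√2 ≈ 1.4142*I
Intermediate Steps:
r(R, V) = -2 (r(R, V) = 3 - 1*5 = 3 - 5 = -2)
u(j) = 2*j*(3 + j) (u(j) = (2*j)*(3 + j) = 2*j*(3 + j))
a(P, l) = -2
√(a(1, 3 - 1*5) + u(A(-1, 5))) = √(-2 + 2*(-3)*(3 - 3)) = √(-2 + 2*(-3)*0) = √(-2 + 0) = √(-2) = I*√2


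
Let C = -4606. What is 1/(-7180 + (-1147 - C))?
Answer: -1/3721 ≈ -0.00026874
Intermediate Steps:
1/(-7180 + (-1147 - C)) = 1/(-7180 + (-1147 - 1*(-4606))) = 1/(-7180 + (-1147 + 4606)) = 1/(-7180 + 3459) = 1/(-3721) = -1/3721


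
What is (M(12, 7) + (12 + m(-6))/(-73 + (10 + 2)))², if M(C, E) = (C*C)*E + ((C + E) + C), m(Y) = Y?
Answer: 4016137129/3721 ≈ 1.0793e+6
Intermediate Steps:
M(C, E) = E + 2*C + E*C² (M(C, E) = C²*E + (E + 2*C) = E*C² + (E + 2*C) = E + 2*C + E*C²)
(M(12, 7) + (12 + m(-6))/(-73 + (10 + 2)))² = ((7 + 2*12 + 7*12²) + (12 - 6)/(-73 + (10 + 2)))² = ((7 + 24 + 7*144) + 6/(-73 + 12))² = ((7 + 24 + 1008) + 6/(-61))² = (1039 + 6*(-1/61))² = (1039 - 6/61)² = (63373/61)² = 4016137129/3721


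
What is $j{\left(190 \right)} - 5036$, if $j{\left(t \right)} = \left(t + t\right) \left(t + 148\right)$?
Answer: $123404$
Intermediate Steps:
$j{\left(t \right)} = 2 t \left(148 + t\right)$
$j{\left(190 \right)} - 5036 = 2 \cdot 190 \left(148 + 190\right) - 5036 = 2 \cdot 190 \cdot 338 - 5036 = 128440 - 5036 = 123404$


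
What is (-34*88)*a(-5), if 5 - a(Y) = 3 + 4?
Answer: 5984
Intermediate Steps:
a(Y) = -2 (a(Y) = 5 - (3 + 4) = 5 - 1*7 = 5 - 7 = -2)
(-34*88)*a(-5) = -34*88*(-2) = -2992*(-2) = 5984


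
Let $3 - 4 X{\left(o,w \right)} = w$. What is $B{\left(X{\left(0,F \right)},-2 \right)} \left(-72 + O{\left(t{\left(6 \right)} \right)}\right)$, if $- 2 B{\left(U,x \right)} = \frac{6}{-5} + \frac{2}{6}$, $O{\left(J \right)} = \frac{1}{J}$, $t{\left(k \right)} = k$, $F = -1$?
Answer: $- \frac{5603}{180} \approx -31.128$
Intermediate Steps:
$X{\left(o,w \right)} = \frac{3}{4} - \frac{w}{4}$
$B{\left(U,x \right)} = \frac{13}{30}$ ($B{\left(U,x \right)} = - \frac{\frac{6}{-5} + \frac{2}{6}}{2} = - \frac{6 \left(- \frac{1}{5}\right) + 2 \cdot \frac{1}{6}}{2} = - \frac{- \frac{6}{5} + \frac{1}{3}}{2} = \left(- \frac{1}{2}\right) \left(- \frac{13}{15}\right) = \frac{13}{30}$)
$B{\left(X{\left(0,F \right)},-2 \right)} \left(-72 + O{\left(t{\left(6 \right)} \right)}\right) = \frac{13 \left(-72 + \frac{1}{6}\right)}{30} = \frac{13}{30} \left(- \frac{431}{6}\right) = - \frac{5603}{180}$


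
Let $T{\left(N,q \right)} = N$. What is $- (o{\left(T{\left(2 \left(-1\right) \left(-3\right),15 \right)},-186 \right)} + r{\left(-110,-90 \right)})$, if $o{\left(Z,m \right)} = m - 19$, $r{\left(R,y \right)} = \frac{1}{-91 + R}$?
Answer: $\frac{41206}{201} \approx 205.0$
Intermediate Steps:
$o{\left(Z,m \right)} = -19 + m$ ($o{\left(Z,m \right)} = m - 19 = -19 + m$)
$- (o{\left(T{\left(2 \left(-1\right) \left(-3\right),15 \right)},-186 \right)} + r{\left(-110,-90 \right)}) = - (\left(-19 - 186\right) + \frac{1}{-91 - 110}) = - (-205 + \frac{1}{-201}) = - (-205 - \frac{1}{201}) = \left(-1\right) \left(- \frac{41206}{201}\right) = \frac{41206}{201}$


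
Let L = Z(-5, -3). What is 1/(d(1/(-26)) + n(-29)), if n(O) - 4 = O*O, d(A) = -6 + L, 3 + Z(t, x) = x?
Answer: 1/833 ≈ 0.0012005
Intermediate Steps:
Z(t, x) = -3 + x
L = -6 (L = -3 - 3 = -6)
d(A) = -12 (d(A) = -6 - 6 = -12)
n(O) = 4 + O² (n(O) = 4 + O*O = 4 + O²)
1/(d(1/(-26)) + n(-29)) = 1/(-12 + (4 + (-29)²)) = 1/(-12 + (4 + 841)) = 1/(-12 + 845) = 1/833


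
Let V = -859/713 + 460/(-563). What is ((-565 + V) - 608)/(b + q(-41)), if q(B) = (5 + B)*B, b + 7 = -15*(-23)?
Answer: -235838042/364087033 ≈ -0.64775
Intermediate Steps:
V = -811597/401419 (V = -859*1/713 + 460*(-1/563) = -859/713 - 460/563 = -811597/401419 ≈ -2.0218)
b = 338 (b = -7 - 15*(-23) = -7 + 345 = 338)
q(B) = B*(5 + B)
((-565 + V) - 608)/(b + q(-41)) = ((-565 - 811597/401419) - 608)/(338 - 41*(5 - 41)) = (-227613332/401419 - 608)/(338 - 41*(-36)) = -471676084/(401419*(338 + 1476)) = -471676084/401419/1814 = -471676084/401419*1/1814 = -235838042/364087033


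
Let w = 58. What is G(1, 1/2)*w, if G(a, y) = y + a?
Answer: 87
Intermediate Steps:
G(a, y) = a + y
G(1, 1/2)*w = (1 + 1/2)*58 = (3/2)*58 = 87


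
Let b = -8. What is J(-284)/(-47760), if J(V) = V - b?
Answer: 23/3980 ≈ 0.0057789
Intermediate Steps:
J(V) = 8 + V (J(V) = V - 1*(-8) = V + 8 = 8 + V)
J(-284)/(-47760) = (8 - 284)/(-47760) = -276*(-1/47760) = 23/3980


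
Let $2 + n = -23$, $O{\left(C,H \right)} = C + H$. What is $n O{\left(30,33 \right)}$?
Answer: $-1575$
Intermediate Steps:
$n = -25$ ($n = -2 - 23 = -25$)
$n O{\left(30,33 \right)} = - 25 \left(30 + 33\right) = \left(-25\right) 63 = -1575$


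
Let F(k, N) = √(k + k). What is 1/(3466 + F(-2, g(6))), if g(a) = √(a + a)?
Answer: 1733/6006580 - I/6006580 ≈ 0.00028852 - 1.6648e-7*I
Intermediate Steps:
g(a) = √2*√a (g(a) = √(2*a) = √2*√a)
F(k, N) = √2*√k (F(k, N) = √(2*k) = √2*√k)
1/(3466 + F(-2, g(6))) = 1/(3466 + √2*√(-2)) = 1/(3466 + √2*(I*√2)) = 1/(3466 + 2*I) = (3466 - 2*I)/12013160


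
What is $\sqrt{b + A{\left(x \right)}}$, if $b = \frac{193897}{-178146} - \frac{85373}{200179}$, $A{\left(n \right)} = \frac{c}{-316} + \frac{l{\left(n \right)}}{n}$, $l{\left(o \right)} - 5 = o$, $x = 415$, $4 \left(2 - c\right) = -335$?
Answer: $\frac{i \sqrt{18813820198741847060745041337}}{155886503263092} \approx 0.87989 i$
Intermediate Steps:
$c = \frac{343}{4}$ ($c = 2 - - \frac{335}{4} = 2 + \frac{335}{4} = \frac{343}{4} \approx 85.75$)
$l{\left(o \right)} = 5 + o$
$A{\left(n \right)} = - \frac{343}{1264} + \frac{5 + n}{n}$ ($A{\left(n \right)} = \frac{343}{4 \left(-316\right)} + \frac{5 + n}{n} = \frac{343}{4} \left(- \frac{1}{316}\right) + \frac{5 + n}{n} = - \frac{343}{1264} + \frac{5 + n}{n}$)
$b = - \frac{54022966021}{35661088134}$ ($b = 193897 \left(- \frac{1}{178146}\right) - \frac{85373}{200179} = - \frac{193897}{178146} - \frac{85373}{200179} = - \frac{54022966021}{35661088134} \approx -1.5149$)
$\sqrt{b + A{\left(x \right)}} = \sqrt{- \frac{54022966021}{35661088134} + \left(\frac{921}{1264} + \frac{5}{415}\right)} = \sqrt{- \frac{54022966021}{35661088134} + \left(\frac{921}{1264} + 5 \cdot \frac{1}{415}\right)} = \sqrt{- \frac{54022966021}{35661088134} + \left(\frac{921}{1264} + \frac{1}{83}\right)} = \sqrt{- \frac{54022966021}{35661088134} + \frac{77707}{104912}} = \sqrt{- \frac{1448270617783207}{1870638039157104}} = \frac{i \sqrt{18813820198741847060745041337}}{155886503263092}$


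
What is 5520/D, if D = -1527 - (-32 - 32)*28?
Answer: 1104/53 ≈ 20.830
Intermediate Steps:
D = 265 (D = -1527 - (-64)*28 = -1527 - 1*(-1792) = -1527 + 1792 = 265)
5520/D = 5520/265 = 5520*(1/265) = 1104/53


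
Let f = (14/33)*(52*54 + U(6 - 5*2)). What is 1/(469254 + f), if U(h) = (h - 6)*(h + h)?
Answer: 33/15525814 ≈ 2.1255e-6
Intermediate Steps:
U(h) = 2*h*(-6 + h) (U(h) = (-6 + h)*(2*h) = 2*h*(-6 + h))
f = 40432/33 (f = (14/33)*(52*54 + 2*(6 - 5*2)*(-6 + (6 - 5*2))) = (14*(1/33))*(2808 + 2*(6 - 10)*(-6 + (6 - 10))) = 14*(2808 + 2*(-4)*(-6 - 4))/33 = 14*(2808 + 2*(-4)*(-10))/33 = 14*(2808 + 80)/33 = (14/33)*2888 = 40432/33 ≈ 1225.2)
1/(469254 + f) = 1/(469254 + 40432/33) = 1/(15525814/33) = 33/15525814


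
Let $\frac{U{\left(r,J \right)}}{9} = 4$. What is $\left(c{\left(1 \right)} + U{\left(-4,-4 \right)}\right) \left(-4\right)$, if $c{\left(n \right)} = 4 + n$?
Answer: $-164$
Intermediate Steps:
$U{\left(r,J \right)} = 36$ ($U{\left(r,J \right)} = 9 \cdot 4 = 36$)
$\left(c{\left(1 \right)} + U{\left(-4,-4 \right)}\right) \left(-4\right) = \left(\left(4 + 1\right) + 36\right) \left(-4\right) = \left(5 + 36\right) \left(-4\right) = 41 \left(-4\right) = -164$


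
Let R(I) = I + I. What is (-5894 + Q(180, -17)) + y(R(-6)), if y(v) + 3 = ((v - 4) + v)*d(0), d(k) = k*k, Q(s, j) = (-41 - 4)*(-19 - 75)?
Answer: -1667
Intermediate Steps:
R(I) = 2*I
Q(s, j) = 4230 (Q(s, j) = -45*(-94) = 4230)
d(k) = k**2
y(v) = -3 (y(v) = -3 + ((v - 4) + v)*0**2 = -3 + ((-4 + v) + v)*0 = -3 + (-4 + 2*v)*0 = -3 + 0 = -3)
(-5894 + Q(180, -17)) + y(R(-6)) = (-5894 + 4230) - 3 = -1664 - 3 = -1667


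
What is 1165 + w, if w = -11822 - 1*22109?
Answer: -32766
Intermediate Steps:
w = -33931 (w = -11822 - 22109 = -33931)
1165 + w = 1165 - 33931 = -32766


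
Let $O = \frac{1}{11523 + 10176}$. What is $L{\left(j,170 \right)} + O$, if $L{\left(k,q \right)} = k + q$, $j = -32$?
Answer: $\frac{2994463}{21699} \approx 138.0$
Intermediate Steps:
$O = \frac{1}{21699} \approx 4.6085 \cdot 10^{-5}$
$L{\left(j,170 \right)} + O = \left(-32 + 170\right) + \frac{1}{21699} = 138 + \frac{1}{21699} = \frac{2994463}{21699}$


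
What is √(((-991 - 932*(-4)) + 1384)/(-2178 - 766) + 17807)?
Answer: 17*√8343618/368 ≈ 133.44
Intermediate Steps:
√(((-991 - 932*(-4)) + 1384)/(-2178 - 766) + 17807) = √(((-991 - 1*(-3728)) + 1384)/(-2944) + 17807) = √(((-991 + 3728) + 1384)*(-1/2944) + 17807) = √((2737 + 1384)*(-1/2944) + 17807) = √(4121*(-1/2944) + 17807) = √(-4121/2944 + 17807) = √(52419687/2944) = 17*√8343618/368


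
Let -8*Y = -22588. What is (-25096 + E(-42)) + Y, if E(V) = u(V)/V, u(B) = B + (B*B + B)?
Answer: -44625/2 ≈ -22313.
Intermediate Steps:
u(B) = B² + 2*B (u(B) = B + (B² + B) = B + (B + B²) = B² + 2*B)
Y = 5647/2 (Y = -⅛*(-22588) = 5647/2 ≈ 2823.5)
E(V) = 2 + V (E(V) = (V*(2 + V))/V = 2 + V)
(-25096 + E(-42)) + Y = (-25096 + (2 - 42)) + 5647/2 = (-25096 - 40) + 5647/2 = -25136 + 5647/2 = -44625/2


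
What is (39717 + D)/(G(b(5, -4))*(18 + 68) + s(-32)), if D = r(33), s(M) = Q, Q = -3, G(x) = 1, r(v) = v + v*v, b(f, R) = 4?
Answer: 40839/83 ≈ 492.04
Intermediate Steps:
r(v) = v + v**2
s(M) = -3
D = 1122 (D = 33*(1 + 33) = 33*34 = 1122)
(39717 + D)/(G(b(5, -4))*(18 + 68) + s(-32)) = (39717 + 1122)/(1*(18 + 68) - 3) = 40839/(1*86 - 3) = 40839/(86 - 3) = 40839/83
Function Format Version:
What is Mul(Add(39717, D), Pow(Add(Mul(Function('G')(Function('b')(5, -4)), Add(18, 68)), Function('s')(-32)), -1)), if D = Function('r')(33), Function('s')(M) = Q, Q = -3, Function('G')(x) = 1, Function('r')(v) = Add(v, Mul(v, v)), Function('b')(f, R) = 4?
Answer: Rational(40839, 83) ≈ 492.04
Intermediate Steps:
Function('r')(v) = Add(v, Pow(v, 2))
Function('s')(M) = -3
D = 1122 (D = Mul(33, Add(1, 33)) = Mul(33, 34) = 1122)
Mul(Add(39717, D), Pow(Add(Mul(Function('G')(Function('b')(5, -4)), Add(18, 68)), Function('s')(-32)), -1)) = Mul(Add(39717, 1122), Pow(Add(Mul(1, Add(18, 68)), -3), -1)) = Mul(40839, Pow(Add(Mul(1, 86), -3), -1)) = Mul(40839, Pow(Add(86, -3), -1)) = Mul(40839, Pow(83, -1)) = Mul(40839, Rational(1, 83)) = Rational(40839, 83)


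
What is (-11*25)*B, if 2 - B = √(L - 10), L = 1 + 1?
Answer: -550 + 550*I*√2 ≈ -550.0 + 777.82*I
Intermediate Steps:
L = 2
B = 2 - 2*I*√2 (B = 2 - √(2 - 10) = 2 - √(-8) = 2 - 2*I*√2 ≈ 2.0 - 2.8284*I)
(-11*25)*B = (-11*25)*(2 - 2*I*√2) = -275*(2 - 2*I*√2) = -550 + 550*I*√2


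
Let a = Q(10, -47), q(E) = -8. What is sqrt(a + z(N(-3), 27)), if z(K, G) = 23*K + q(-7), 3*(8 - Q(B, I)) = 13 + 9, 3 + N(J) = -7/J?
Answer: 2*I*sqrt(51)/3 ≈ 4.761*I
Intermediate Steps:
N(J) = -3 - 7/J
Q(B, I) = 2/3 (Q(B, I) = 8 - (13 + 9)/3 = 8 - 1/3*22 = 8 - 22/3 = 2/3)
a = 2/3 ≈ 0.66667
z(K, G) = -8 + 23*K (z(K, G) = 23*K - 8 = -8 + 23*K)
sqrt(a + z(N(-3), 27)) = sqrt(2/3 + (-8 + 23*(-3 - 7/(-3)))) = sqrt(2/3 + (-8 + 23*(-3 - 7*(-1/3)))) = sqrt(2/3 + (-8 + 23*(-3 + 7/3))) = sqrt(2/3 + (-8 + 23*(-2/3))) = sqrt(2/3 + (-8 - 46/3)) = sqrt(2/3 - 70/3) = sqrt(-68/3) = 2*I*sqrt(51)/3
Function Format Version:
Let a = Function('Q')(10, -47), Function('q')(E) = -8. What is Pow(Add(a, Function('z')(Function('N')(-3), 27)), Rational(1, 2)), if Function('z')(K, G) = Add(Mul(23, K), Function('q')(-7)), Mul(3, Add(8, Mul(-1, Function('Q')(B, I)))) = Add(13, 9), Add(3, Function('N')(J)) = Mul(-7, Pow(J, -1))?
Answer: Mul(Rational(2, 3), I, Pow(51, Rational(1, 2))) ≈ Mul(4.7610, I)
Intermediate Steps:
Function('N')(J) = Add(-3, Mul(-7, Pow(J, -1)))
Function('Q')(B, I) = Rational(2, 3) (Function('Q')(B, I) = Add(8, Mul(Rational(-1, 3), Add(13, 9))) = Add(8, Mul(Rational(-1, 3), 22)) = Add(8, Rational(-22, 3)) = Rational(2, 3))
a = Rational(2, 3) ≈ 0.66667
Function('z')(K, G) = Add(-8, Mul(23, K)) (Function('z')(K, G) = Add(Mul(23, K), -8) = Add(-8, Mul(23, K)))
Pow(Add(a, Function('z')(Function('N')(-3), 27)), Rational(1, 2)) = Pow(Add(Rational(2, 3), Add(-8, Mul(23, Add(-3, Mul(-7, Pow(-3, -1)))))), Rational(1, 2)) = Pow(Add(Rational(2, 3), Add(-8, Mul(23, Add(-3, Mul(-7, Rational(-1, 3)))))), Rational(1, 2)) = Pow(Add(Rational(2, 3), Add(-8, Mul(23, Add(-3, Rational(7, 3))))), Rational(1, 2)) = Pow(Add(Rational(2, 3), Add(-8, Mul(23, Rational(-2, 3)))), Rational(1, 2)) = Pow(Add(Rational(2, 3), Add(-8, Rational(-46, 3))), Rational(1, 2)) = Pow(Add(Rational(2, 3), Rational(-70, 3)), Rational(1, 2)) = Pow(Rational(-68, 3), Rational(1, 2)) = Mul(Rational(2, 3), I, Pow(51, Rational(1, 2)))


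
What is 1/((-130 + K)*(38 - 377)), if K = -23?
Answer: 1/51867 ≈ 1.9280e-5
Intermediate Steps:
1/((-130 + K)*(38 - 377)) = 1/((-130 - 23)*(38 - 377)) = 1/(-153*(-339)) = 1/51867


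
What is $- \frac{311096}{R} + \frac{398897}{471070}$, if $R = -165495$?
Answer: $\frac{2500746491}{917173290} \approx 2.7266$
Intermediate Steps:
$- \frac{311096}{R} + \frac{398897}{471070} = - \frac{311096}{-165495} + \frac{398897}{471070} = \left(-311096\right) \left(- \frac{1}{165495}\right) + 398897 \cdot \frac{1}{471070} = \frac{311096}{165495} + \frac{398897}{471070} = \frac{2500746491}{917173290}$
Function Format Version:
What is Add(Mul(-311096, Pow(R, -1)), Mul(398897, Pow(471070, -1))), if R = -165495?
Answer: Rational(2500746491, 917173290) ≈ 2.7266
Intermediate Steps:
Add(Mul(-311096, Pow(R, -1)), Mul(398897, Pow(471070, -1))) = Add(Mul(-311096, Pow(-165495, -1)), Mul(398897, Pow(471070, -1))) = Add(Mul(-311096, Rational(-1, 165495)), Mul(398897, Rational(1, 471070))) = Add(Rational(311096, 165495), Rational(398897, 471070)) = Rational(2500746491, 917173290)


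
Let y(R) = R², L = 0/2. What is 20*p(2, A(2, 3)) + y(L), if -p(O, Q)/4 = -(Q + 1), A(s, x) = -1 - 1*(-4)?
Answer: 320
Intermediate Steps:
A(s, x) = 3 (A(s, x) = -1 + 4 = 3)
L = 0 (L = 0*(½) = 0)
p(O, Q) = 4 + 4*Q (p(O, Q) = -(-4)*(Q + 1) = -(-4)*(1 + Q) = -4*(-1 - Q) = 4 + 4*Q)
20*p(2, A(2, 3)) + y(L) = 20*(4 + 4*3) + 0² = 20*(4 + 12) + 0 = 20*16 + 0 = 320 + 0 = 320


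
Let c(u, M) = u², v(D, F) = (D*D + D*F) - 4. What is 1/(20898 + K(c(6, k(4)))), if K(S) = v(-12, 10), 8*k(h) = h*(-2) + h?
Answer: 1/20918 ≈ 4.7806e-5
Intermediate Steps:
k(h) = -h/8 (k(h) = (h*(-2) + h)/8 = (-2*h + h)/8 = (-h)/8 = -h/8)
v(D, F) = -4 + D² + D*F (v(D, F) = (D² + D*F) - 4 = -4 + D² + D*F)
K(S) = 20 (K(S) = -4 + (-12)² - 12*10 = -4 + 144 - 120 = 20)
1/(20898 + K(c(6, k(4)))) = 1/(20898 + 20) = 1/20918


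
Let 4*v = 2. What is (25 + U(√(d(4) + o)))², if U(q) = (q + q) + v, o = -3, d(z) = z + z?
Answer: 2681/4 + 102*√5 ≈ 898.33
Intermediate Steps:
d(z) = 2*z
v = ½ (v = (¼)*2 = ½ ≈ 0.50000)
U(q) = ½ + 2*q (U(q) = (q + q) + ½ = 2*q + ½ = ½ + 2*q)
(25 + U(√(d(4) + o)))² = (25 + (½ + 2*√(2*4 - 3)))² = (25 + (½ + 2*√(8 - 3)))² = (25 + (½ + 2*√5))² = (51/2 + 2*√5)²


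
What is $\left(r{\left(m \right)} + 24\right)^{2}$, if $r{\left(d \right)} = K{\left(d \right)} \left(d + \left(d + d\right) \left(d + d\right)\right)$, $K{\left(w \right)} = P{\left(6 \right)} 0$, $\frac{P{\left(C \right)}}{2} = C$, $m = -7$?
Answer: $576$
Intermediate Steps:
$P{\left(C \right)} = 2 C$
$K{\left(w \right)} = 0$ ($K{\left(w \right)} = 2 \cdot 6 \cdot 0 = 12 \cdot 0 = 0$)
$r{\left(d \right)} = 0$ ($r{\left(d \right)} = 0 \left(d + \left(d + d\right) \left(d + d\right)\right) = 0 \left(d + 2 d 2 d\right) = 0 \left(d + 4 d^{2}\right) = 0$)
$\left(r{\left(m \right)} + 24\right)^{2} = \left(0 + 24\right)^{2} = 24^{2} = 576$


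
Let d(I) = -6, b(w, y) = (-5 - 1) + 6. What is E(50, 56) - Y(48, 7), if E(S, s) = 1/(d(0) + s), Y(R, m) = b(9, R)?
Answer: 1/50 ≈ 0.020000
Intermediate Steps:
b(w, y) = 0 (b(w, y) = -6 + 6 = 0)
Y(R, m) = 0
E(S, s) = 1/(-6 + s)
E(50, 56) - Y(48, 7) = 1/(-6 + 56) - 1*0 = 1/50 + 0 = 1/50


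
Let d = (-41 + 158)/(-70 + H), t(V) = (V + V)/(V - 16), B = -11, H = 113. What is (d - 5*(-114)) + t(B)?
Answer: 665875/1161 ≈ 573.54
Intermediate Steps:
t(V) = 2*V/(-16 + V) (t(V) = (2*V)/(-16 + V) = 2*V/(-16 + V))
d = 117/43 (d = (-41 + 158)/(-70 + 113) = 117/43 ≈ 2.7209)
(d - 5*(-114)) + t(B) = (117/43 - 5*(-114)) + 2*(-11)/(-16 - 11) = (117/43 + 570) + 2*(-11)/(-27) = 24627/43 + 2*(-11)*(-1/27) = 24627/43 + 22/27 = 665875/1161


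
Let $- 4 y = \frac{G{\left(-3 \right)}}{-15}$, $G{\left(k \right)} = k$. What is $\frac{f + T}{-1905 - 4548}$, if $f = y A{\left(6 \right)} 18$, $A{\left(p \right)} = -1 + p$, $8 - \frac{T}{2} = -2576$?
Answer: $- \frac{10327}{12906} \approx -0.80017$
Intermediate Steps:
$T = 5168$ ($T = 16 - -5152 = 16 + 5152 = 5168$)
$y = - \frac{1}{20}$ ($y = - \frac{\left(-3\right) \frac{1}{-15}}{4} = - \frac{\left(-3\right) \left(- \frac{1}{15}\right)}{4} = \left(- \frac{1}{4}\right) \frac{1}{5} = - \frac{1}{20} \approx -0.05$)
$f = - \frac{9}{2}$ ($f = - \frac{-1 + 6}{20} \cdot 18 = \left(- \frac{1}{20}\right) 5 \cdot 18 = \left(- \frac{1}{4}\right) 18 = - \frac{9}{2} \approx -4.5$)
$\frac{f + T}{-1905 - 4548} = \frac{- \frac{9}{2} + 5168}{-1905 - 4548} = \frac{10327}{2 \left(-6453\right)} = \frac{10327}{2} \left(- \frac{1}{6453}\right) = - \frac{10327}{12906}$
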